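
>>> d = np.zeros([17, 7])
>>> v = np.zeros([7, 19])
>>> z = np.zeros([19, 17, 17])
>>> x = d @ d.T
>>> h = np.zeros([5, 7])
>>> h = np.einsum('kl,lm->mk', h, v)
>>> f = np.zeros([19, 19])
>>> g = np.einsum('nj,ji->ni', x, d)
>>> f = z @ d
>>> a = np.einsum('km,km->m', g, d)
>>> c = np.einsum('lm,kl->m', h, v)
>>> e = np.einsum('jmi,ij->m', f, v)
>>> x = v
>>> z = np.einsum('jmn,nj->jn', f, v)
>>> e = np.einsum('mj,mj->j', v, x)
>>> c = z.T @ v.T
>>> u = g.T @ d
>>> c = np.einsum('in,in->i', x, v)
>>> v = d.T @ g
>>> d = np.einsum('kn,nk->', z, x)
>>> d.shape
()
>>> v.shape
(7, 7)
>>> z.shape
(19, 7)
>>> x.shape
(7, 19)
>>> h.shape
(19, 5)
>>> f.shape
(19, 17, 7)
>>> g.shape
(17, 7)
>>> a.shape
(7,)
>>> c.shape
(7,)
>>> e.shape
(19,)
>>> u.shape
(7, 7)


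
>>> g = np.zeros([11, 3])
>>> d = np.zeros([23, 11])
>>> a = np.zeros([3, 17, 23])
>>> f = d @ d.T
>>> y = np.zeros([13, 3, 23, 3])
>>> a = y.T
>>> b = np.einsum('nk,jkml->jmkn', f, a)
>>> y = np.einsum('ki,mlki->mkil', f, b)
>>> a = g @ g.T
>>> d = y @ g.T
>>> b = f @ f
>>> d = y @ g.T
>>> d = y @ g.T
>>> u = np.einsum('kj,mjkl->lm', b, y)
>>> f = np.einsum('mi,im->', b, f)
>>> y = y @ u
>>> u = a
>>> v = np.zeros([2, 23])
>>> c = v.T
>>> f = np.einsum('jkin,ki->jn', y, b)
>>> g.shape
(11, 3)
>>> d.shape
(3, 23, 23, 11)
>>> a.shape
(11, 11)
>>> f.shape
(3, 3)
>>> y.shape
(3, 23, 23, 3)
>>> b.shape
(23, 23)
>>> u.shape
(11, 11)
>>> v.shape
(2, 23)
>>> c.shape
(23, 2)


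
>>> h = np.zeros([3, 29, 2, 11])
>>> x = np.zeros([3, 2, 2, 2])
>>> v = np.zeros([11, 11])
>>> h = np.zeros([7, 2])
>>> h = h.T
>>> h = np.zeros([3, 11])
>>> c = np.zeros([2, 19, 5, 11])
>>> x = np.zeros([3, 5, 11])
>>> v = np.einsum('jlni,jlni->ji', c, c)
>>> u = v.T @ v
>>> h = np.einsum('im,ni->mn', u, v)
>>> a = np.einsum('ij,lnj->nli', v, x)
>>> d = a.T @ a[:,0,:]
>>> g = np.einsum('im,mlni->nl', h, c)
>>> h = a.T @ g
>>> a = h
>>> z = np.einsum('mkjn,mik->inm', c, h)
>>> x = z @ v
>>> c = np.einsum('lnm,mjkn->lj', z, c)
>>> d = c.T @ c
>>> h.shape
(2, 3, 19)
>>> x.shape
(3, 11, 11)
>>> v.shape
(2, 11)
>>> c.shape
(3, 19)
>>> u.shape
(11, 11)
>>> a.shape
(2, 3, 19)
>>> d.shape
(19, 19)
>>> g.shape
(5, 19)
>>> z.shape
(3, 11, 2)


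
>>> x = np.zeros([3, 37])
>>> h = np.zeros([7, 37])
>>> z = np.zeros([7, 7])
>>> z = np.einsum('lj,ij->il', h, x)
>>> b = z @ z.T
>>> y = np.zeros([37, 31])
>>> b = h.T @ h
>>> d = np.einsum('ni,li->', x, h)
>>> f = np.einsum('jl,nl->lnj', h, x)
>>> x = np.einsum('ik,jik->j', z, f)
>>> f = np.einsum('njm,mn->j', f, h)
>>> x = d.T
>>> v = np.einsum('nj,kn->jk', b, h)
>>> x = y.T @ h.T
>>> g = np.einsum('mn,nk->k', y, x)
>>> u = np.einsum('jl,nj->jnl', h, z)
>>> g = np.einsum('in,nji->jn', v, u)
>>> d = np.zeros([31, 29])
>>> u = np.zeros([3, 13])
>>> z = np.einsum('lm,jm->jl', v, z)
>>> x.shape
(31, 7)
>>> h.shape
(7, 37)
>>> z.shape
(3, 37)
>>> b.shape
(37, 37)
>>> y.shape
(37, 31)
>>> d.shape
(31, 29)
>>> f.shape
(3,)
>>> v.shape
(37, 7)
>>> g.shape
(3, 7)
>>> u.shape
(3, 13)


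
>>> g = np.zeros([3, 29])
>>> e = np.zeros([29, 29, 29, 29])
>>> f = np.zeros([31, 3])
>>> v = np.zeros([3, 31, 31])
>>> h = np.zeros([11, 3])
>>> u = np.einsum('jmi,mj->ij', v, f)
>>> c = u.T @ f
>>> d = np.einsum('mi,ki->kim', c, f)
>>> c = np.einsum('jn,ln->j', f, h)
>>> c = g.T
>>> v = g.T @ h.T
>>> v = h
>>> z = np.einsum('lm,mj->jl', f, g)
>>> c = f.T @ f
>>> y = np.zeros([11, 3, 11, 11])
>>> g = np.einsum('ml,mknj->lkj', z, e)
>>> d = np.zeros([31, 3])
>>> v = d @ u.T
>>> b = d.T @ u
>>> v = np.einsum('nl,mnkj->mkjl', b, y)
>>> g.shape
(31, 29, 29)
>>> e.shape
(29, 29, 29, 29)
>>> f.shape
(31, 3)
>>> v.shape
(11, 11, 11, 3)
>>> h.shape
(11, 3)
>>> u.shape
(31, 3)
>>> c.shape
(3, 3)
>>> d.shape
(31, 3)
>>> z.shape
(29, 31)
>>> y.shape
(11, 3, 11, 11)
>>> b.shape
(3, 3)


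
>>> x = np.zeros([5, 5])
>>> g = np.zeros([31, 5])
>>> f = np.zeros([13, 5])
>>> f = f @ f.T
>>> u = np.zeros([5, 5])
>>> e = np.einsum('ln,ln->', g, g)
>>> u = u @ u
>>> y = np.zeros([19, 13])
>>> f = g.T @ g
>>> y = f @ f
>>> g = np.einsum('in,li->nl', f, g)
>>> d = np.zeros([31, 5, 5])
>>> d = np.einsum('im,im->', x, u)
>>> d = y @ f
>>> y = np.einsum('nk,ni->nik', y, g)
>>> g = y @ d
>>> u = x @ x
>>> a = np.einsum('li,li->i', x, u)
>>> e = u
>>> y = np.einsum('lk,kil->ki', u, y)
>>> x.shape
(5, 5)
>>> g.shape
(5, 31, 5)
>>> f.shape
(5, 5)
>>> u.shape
(5, 5)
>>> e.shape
(5, 5)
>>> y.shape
(5, 31)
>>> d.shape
(5, 5)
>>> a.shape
(5,)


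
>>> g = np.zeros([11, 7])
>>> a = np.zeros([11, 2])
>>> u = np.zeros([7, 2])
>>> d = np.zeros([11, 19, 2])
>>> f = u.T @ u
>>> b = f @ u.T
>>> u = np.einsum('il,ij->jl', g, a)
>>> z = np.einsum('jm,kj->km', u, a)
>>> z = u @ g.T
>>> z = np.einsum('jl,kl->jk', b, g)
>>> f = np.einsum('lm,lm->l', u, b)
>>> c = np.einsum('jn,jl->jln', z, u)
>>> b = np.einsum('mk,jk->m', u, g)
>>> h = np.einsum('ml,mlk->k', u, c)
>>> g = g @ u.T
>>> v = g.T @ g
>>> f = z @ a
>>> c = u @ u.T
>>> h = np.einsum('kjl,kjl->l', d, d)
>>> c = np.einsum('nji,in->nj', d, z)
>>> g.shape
(11, 2)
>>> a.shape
(11, 2)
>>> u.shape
(2, 7)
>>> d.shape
(11, 19, 2)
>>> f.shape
(2, 2)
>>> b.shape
(2,)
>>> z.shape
(2, 11)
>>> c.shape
(11, 19)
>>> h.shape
(2,)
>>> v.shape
(2, 2)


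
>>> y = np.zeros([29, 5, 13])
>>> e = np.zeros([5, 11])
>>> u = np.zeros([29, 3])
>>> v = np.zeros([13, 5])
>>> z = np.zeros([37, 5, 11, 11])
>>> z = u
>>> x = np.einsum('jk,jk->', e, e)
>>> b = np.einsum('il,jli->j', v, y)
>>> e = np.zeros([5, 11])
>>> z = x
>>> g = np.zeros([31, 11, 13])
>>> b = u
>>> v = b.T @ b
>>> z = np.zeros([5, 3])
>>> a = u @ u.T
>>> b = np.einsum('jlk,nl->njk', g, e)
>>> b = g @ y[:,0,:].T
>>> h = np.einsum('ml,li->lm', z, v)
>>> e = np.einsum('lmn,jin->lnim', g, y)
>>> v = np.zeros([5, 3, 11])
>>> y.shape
(29, 5, 13)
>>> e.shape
(31, 13, 5, 11)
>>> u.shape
(29, 3)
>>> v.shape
(5, 3, 11)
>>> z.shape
(5, 3)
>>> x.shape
()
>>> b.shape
(31, 11, 29)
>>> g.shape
(31, 11, 13)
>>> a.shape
(29, 29)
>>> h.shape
(3, 5)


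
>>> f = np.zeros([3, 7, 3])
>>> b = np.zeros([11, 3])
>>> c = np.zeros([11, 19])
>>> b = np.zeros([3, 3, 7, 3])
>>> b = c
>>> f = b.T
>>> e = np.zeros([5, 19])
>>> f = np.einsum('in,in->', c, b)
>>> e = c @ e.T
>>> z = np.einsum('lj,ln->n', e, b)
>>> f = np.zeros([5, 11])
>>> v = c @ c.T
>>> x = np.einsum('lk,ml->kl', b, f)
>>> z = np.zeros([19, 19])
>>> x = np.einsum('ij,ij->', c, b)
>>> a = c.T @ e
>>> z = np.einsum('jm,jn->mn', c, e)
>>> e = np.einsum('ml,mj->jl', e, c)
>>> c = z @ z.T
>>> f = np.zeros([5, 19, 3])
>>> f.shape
(5, 19, 3)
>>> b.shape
(11, 19)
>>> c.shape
(19, 19)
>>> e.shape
(19, 5)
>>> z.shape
(19, 5)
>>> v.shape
(11, 11)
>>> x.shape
()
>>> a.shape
(19, 5)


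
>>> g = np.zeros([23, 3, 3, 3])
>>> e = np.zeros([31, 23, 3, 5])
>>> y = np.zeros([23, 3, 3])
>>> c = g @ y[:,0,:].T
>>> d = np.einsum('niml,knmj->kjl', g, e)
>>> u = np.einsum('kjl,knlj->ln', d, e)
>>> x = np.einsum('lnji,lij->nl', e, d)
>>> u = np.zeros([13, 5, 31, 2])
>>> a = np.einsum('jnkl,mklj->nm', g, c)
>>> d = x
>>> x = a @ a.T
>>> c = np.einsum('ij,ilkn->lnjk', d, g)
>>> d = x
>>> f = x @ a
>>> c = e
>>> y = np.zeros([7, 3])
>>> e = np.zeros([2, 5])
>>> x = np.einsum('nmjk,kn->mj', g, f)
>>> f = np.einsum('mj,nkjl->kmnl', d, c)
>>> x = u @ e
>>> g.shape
(23, 3, 3, 3)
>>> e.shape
(2, 5)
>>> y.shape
(7, 3)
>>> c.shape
(31, 23, 3, 5)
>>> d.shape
(3, 3)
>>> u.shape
(13, 5, 31, 2)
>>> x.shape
(13, 5, 31, 5)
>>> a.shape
(3, 23)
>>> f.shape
(23, 3, 31, 5)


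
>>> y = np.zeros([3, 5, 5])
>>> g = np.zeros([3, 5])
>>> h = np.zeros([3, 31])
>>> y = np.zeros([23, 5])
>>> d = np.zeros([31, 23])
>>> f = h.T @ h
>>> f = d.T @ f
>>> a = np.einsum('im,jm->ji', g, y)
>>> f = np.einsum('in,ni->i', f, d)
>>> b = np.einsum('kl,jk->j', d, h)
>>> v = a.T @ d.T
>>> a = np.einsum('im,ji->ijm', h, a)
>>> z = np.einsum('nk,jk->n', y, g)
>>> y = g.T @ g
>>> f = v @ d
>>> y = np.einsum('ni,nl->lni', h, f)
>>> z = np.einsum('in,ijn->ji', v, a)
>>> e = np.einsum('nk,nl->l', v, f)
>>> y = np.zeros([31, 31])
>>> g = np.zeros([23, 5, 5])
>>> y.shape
(31, 31)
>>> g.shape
(23, 5, 5)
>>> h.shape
(3, 31)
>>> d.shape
(31, 23)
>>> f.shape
(3, 23)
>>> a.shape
(3, 23, 31)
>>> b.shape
(3,)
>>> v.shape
(3, 31)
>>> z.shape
(23, 3)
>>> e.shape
(23,)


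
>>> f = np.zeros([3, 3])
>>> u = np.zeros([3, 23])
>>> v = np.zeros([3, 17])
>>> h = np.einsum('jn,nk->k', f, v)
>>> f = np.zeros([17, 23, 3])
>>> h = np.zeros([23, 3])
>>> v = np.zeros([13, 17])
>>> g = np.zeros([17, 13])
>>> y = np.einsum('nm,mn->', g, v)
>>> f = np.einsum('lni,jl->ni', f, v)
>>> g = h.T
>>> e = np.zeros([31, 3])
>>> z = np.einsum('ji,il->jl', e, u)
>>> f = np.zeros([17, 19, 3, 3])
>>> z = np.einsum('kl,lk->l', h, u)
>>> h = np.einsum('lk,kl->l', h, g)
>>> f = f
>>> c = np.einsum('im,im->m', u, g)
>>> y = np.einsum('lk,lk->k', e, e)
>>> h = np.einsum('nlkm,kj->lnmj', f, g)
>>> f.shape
(17, 19, 3, 3)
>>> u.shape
(3, 23)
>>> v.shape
(13, 17)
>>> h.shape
(19, 17, 3, 23)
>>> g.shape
(3, 23)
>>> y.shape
(3,)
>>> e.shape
(31, 3)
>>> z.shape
(3,)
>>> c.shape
(23,)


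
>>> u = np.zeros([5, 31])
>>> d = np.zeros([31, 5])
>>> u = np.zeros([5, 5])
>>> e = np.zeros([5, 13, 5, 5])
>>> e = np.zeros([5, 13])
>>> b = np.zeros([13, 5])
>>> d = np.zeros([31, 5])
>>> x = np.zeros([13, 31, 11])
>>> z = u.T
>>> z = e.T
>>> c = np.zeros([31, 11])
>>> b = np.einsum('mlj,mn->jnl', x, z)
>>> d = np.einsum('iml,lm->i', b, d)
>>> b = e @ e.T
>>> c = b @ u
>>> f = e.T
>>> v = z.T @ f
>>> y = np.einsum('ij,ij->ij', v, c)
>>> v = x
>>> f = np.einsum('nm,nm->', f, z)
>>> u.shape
(5, 5)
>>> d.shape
(11,)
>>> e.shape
(5, 13)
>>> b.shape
(5, 5)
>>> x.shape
(13, 31, 11)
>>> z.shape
(13, 5)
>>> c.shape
(5, 5)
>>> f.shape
()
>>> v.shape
(13, 31, 11)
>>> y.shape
(5, 5)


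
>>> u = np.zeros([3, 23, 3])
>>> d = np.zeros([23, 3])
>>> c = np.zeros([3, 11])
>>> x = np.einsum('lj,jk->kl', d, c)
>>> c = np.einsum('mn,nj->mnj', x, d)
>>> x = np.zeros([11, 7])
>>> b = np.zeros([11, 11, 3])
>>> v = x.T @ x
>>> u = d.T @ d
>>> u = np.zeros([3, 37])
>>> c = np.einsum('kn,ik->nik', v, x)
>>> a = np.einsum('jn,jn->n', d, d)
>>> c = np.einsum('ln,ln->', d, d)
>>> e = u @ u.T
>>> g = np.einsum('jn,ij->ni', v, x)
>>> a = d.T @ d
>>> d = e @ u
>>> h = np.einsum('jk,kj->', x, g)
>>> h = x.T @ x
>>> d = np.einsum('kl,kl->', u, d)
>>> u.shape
(3, 37)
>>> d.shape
()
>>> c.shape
()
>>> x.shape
(11, 7)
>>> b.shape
(11, 11, 3)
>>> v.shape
(7, 7)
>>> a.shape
(3, 3)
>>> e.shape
(3, 3)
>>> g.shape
(7, 11)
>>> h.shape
(7, 7)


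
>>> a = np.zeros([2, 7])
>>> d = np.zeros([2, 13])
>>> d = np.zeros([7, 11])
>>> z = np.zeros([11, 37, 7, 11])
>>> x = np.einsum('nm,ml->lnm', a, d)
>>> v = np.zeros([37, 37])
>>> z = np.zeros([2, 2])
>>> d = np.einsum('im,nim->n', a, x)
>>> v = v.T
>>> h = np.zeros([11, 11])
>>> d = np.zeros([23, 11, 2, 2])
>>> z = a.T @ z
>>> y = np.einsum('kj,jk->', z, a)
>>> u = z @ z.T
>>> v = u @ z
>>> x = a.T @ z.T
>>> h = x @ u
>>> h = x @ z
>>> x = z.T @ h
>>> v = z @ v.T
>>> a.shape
(2, 7)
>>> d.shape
(23, 11, 2, 2)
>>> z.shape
(7, 2)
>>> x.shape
(2, 2)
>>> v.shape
(7, 7)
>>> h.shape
(7, 2)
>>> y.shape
()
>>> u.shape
(7, 7)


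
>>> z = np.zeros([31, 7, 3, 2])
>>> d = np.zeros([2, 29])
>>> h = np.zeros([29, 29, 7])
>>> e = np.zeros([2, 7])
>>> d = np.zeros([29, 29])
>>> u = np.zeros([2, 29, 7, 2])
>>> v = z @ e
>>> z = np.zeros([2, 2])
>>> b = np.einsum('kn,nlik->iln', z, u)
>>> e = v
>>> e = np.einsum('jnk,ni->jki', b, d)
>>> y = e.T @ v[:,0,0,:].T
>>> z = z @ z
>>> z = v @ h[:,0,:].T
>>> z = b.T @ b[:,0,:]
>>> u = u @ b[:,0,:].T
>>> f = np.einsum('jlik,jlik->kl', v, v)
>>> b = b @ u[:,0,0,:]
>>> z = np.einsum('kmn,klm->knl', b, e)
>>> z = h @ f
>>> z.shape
(29, 29, 7)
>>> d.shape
(29, 29)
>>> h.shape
(29, 29, 7)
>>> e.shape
(7, 2, 29)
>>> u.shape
(2, 29, 7, 7)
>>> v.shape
(31, 7, 3, 7)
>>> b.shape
(7, 29, 7)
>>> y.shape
(29, 2, 31)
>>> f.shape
(7, 7)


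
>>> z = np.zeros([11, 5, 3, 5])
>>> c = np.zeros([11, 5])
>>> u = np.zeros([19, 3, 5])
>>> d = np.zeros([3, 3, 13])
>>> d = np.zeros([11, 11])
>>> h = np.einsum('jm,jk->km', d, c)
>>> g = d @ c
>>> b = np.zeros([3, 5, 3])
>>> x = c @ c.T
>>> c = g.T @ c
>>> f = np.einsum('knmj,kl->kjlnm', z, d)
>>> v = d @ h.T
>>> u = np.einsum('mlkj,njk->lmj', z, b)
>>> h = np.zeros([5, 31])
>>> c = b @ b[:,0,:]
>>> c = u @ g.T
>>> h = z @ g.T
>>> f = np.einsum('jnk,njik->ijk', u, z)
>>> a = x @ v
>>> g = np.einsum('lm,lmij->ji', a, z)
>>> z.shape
(11, 5, 3, 5)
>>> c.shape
(5, 11, 11)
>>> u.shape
(5, 11, 5)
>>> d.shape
(11, 11)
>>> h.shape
(11, 5, 3, 11)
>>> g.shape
(5, 3)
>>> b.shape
(3, 5, 3)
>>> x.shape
(11, 11)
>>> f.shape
(3, 5, 5)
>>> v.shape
(11, 5)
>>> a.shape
(11, 5)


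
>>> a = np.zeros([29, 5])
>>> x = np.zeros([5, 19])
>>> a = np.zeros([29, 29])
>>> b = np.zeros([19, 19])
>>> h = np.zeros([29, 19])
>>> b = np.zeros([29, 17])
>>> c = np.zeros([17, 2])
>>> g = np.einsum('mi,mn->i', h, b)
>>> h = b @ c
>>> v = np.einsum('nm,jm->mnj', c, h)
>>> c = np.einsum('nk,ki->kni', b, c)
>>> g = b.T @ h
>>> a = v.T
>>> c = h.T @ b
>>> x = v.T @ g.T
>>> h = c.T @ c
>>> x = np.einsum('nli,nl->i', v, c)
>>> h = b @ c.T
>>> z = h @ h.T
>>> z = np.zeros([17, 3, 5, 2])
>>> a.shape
(29, 17, 2)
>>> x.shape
(29,)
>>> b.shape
(29, 17)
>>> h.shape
(29, 2)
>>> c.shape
(2, 17)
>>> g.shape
(17, 2)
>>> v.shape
(2, 17, 29)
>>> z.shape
(17, 3, 5, 2)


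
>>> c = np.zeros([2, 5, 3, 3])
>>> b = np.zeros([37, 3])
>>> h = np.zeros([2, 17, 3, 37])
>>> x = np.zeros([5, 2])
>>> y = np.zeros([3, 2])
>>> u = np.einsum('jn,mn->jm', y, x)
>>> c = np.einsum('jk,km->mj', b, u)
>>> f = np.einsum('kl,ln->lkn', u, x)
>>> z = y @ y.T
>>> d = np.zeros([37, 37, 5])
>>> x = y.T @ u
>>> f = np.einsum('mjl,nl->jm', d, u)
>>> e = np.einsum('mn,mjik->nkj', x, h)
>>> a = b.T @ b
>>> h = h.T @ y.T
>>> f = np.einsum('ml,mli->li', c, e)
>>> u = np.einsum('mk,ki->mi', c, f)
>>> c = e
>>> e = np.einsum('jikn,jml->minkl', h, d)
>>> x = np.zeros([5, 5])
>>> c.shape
(5, 37, 17)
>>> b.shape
(37, 3)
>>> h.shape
(37, 3, 17, 3)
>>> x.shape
(5, 5)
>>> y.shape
(3, 2)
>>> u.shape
(5, 17)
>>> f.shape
(37, 17)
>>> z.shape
(3, 3)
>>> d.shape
(37, 37, 5)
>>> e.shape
(37, 3, 3, 17, 5)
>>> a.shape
(3, 3)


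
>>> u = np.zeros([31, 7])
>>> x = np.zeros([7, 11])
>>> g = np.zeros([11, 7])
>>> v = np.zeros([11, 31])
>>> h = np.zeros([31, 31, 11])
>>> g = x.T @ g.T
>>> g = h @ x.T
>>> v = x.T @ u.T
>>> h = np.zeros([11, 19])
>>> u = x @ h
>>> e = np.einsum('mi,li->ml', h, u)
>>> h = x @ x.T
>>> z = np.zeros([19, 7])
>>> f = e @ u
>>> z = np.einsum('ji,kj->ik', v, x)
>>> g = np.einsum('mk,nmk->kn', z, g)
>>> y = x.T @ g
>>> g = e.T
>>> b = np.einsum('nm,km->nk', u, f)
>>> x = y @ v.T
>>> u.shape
(7, 19)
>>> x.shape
(11, 11)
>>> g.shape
(7, 11)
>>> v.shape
(11, 31)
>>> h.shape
(7, 7)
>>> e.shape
(11, 7)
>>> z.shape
(31, 7)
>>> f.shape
(11, 19)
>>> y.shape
(11, 31)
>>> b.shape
(7, 11)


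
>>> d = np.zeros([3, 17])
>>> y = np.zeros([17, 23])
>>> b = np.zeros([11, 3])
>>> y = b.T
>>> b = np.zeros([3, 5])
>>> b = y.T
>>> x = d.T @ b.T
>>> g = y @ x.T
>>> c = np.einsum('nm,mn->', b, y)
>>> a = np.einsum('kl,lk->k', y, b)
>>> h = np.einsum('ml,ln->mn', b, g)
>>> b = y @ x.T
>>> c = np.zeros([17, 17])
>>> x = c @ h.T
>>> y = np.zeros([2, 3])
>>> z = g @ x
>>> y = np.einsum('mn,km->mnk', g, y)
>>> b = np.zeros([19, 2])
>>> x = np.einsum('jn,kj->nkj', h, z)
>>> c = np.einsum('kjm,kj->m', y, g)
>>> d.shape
(3, 17)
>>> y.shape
(3, 17, 2)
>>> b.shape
(19, 2)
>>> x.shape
(17, 3, 11)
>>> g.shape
(3, 17)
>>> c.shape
(2,)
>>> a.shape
(3,)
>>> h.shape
(11, 17)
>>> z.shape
(3, 11)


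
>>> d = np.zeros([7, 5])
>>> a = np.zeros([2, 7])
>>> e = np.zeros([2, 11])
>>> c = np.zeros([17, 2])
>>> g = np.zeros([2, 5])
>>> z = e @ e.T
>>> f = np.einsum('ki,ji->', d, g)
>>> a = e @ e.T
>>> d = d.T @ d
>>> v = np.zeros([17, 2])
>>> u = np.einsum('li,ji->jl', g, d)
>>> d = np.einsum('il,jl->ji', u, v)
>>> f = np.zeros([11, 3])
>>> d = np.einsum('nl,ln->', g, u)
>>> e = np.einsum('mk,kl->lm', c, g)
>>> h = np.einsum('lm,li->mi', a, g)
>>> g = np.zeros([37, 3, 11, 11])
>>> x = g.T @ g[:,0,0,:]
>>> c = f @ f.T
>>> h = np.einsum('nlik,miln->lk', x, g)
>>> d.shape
()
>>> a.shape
(2, 2)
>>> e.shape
(5, 17)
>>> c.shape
(11, 11)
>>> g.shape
(37, 3, 11, 11)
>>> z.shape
(2, 2)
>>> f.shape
(11, 3)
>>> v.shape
(17, 2)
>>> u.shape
(5, 2)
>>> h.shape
(11, 11)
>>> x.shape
(11, 11, 3, 11)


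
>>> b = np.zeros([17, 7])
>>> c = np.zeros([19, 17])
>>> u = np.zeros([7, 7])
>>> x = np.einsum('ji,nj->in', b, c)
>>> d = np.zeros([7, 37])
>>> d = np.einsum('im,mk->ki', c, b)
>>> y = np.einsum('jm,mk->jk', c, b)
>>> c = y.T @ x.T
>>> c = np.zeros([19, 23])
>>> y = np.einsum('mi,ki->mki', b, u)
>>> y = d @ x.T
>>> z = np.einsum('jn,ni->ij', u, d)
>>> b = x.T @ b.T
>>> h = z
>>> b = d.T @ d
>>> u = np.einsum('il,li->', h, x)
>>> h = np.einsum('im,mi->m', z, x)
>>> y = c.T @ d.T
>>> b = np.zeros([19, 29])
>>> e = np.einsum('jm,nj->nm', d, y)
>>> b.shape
(19, 29)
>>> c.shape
(19, 23)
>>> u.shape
()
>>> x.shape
(7, 19)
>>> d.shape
(7, 19)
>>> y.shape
(23, 7)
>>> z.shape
(19, 7)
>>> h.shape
(7,)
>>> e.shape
(23, 19)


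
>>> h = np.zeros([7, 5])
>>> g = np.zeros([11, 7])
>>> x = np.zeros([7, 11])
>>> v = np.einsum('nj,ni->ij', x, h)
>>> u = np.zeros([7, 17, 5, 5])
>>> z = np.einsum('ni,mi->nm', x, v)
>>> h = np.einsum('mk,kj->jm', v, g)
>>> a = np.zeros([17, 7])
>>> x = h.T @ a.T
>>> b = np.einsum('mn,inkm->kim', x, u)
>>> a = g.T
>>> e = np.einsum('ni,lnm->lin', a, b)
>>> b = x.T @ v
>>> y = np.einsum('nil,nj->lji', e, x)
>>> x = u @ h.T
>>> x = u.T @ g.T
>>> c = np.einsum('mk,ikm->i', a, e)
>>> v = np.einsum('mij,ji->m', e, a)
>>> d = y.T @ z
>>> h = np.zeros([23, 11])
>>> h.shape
(23, 11)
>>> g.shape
(11, 7)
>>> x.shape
(5, 5, 17, 11)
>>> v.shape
(5,)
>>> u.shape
(7, 17, 5, 5)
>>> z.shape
(7, 5)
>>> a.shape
(7, 11)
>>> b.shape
(17, 11)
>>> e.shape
(5, 11, 7)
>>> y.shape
(7, 17, 11)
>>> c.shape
(5,)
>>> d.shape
(11, 17, 5)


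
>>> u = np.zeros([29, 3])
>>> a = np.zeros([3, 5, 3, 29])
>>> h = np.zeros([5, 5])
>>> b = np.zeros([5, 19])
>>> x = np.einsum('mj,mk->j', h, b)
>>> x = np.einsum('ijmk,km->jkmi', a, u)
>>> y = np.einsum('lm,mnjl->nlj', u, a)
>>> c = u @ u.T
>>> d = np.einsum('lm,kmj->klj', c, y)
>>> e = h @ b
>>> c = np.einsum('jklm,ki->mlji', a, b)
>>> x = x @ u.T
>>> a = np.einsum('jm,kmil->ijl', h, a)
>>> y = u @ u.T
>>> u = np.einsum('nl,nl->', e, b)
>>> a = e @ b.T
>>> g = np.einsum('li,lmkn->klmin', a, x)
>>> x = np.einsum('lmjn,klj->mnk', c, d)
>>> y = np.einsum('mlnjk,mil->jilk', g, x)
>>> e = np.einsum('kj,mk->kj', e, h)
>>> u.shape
()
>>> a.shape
(5, 5)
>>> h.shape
(5, 5)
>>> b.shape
(5, 19)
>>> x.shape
(3, 19, 5)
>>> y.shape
(5, 19, 5, 29)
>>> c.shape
(29, 3, 3, 19)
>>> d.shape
(5, 29, 3)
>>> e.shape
(5, 19)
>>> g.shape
(3, 5, 29, 5, 29)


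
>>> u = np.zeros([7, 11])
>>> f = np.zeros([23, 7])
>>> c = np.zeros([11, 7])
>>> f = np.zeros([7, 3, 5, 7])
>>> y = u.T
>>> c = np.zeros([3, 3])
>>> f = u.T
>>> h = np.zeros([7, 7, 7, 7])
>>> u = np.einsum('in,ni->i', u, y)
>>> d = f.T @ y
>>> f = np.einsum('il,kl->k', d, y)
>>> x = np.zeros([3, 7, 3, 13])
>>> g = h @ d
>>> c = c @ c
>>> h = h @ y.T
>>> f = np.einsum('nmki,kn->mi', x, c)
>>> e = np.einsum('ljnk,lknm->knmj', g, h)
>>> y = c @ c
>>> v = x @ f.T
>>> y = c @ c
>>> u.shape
(7,)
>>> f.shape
(7, 13)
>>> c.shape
(3, 3)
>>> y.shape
(3, 3)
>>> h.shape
(7, 7, 7, 11)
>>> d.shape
(7, 7)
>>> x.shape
(3, 7, 3, 13)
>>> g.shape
(7, 7, 7, 7)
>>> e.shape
(7, 7, 11, 7)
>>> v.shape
(3, 7, 3, 7)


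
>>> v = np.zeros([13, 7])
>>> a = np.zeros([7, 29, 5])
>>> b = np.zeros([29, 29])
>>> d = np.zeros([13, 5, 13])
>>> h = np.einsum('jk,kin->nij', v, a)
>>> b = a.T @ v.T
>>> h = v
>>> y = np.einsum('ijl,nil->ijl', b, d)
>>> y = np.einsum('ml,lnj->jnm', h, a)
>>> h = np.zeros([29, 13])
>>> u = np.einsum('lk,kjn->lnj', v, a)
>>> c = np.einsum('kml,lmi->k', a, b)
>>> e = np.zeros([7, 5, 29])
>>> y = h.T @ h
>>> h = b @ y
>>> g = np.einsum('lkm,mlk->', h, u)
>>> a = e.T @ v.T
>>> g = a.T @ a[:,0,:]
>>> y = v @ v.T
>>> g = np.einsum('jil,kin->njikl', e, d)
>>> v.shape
(13, 7)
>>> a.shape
(29, 5, 13)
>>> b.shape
(5, 29, 13)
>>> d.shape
(13, 5, 13)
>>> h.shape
(5, 29, 13)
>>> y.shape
(13, 13)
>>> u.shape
(13, 5, 29)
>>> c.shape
(7,)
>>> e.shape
(7, 5, 29)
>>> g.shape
(13, 7, 5, 13, 29)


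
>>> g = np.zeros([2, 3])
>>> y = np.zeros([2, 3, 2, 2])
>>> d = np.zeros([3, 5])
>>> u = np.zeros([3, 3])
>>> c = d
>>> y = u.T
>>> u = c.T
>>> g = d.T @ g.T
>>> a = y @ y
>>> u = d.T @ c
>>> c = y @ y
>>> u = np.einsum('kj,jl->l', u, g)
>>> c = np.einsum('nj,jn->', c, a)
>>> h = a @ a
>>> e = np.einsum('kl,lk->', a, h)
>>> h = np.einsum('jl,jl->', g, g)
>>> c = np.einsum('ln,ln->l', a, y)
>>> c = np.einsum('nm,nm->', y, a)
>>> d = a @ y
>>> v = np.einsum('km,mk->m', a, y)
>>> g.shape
(5, 2)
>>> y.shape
(3, 3)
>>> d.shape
(3, 3)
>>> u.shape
(2,)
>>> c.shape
()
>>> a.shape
(3, 3)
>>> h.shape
()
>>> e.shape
()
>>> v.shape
(3,)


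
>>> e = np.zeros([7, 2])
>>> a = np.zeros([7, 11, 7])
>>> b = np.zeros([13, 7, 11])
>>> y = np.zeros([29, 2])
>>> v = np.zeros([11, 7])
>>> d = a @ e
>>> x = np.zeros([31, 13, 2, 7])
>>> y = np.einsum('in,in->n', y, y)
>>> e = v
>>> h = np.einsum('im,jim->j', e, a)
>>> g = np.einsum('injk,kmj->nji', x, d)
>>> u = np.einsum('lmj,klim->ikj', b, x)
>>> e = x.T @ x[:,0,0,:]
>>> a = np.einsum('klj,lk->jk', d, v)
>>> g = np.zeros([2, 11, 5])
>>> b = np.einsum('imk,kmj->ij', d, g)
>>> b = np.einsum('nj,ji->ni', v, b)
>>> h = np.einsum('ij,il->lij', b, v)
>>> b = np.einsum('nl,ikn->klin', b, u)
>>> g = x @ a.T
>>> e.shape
(7, 2, 13, 7)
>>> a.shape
(2, 7)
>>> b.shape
(31, 5, 2, 11)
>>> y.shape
(2,)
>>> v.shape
(11, 7)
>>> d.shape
(7, 11, 2)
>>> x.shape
(31, 13, 2, 7)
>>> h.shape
(7, 11, 5)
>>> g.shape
(31, 13, 2, 2)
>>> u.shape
(2, 31, 11)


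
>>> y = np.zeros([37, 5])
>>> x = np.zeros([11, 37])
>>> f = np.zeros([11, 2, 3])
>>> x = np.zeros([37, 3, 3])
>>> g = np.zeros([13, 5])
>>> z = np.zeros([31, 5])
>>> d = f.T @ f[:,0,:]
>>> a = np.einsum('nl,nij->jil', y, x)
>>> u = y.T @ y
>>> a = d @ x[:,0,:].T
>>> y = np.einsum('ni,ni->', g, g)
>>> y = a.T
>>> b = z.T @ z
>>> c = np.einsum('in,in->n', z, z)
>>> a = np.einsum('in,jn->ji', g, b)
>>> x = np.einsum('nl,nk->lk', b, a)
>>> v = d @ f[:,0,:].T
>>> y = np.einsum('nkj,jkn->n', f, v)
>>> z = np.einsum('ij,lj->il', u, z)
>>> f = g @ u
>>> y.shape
(11,)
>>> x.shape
(5, 13)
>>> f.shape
(13, 5)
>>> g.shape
(13, 5)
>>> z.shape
(5, 31)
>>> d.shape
(3, 2, 3)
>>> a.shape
(5, 13)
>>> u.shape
(5, 5)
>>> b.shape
(5, 5)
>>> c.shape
(5,)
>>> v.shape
(3, 2, 11)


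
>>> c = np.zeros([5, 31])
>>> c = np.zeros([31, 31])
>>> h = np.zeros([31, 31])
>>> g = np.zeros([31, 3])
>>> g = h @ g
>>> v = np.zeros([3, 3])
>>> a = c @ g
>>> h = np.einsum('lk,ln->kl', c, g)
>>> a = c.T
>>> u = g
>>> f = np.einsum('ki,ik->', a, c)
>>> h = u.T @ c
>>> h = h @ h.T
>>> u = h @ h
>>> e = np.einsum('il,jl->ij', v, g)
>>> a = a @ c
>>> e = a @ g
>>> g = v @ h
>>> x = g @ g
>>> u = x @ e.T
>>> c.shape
(31, 31)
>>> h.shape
(3, 3)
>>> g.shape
(3, 3)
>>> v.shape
(3, 3)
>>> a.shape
(31, 31)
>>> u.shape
(3, 31)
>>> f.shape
()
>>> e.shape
(31, 3)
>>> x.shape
(3, 3)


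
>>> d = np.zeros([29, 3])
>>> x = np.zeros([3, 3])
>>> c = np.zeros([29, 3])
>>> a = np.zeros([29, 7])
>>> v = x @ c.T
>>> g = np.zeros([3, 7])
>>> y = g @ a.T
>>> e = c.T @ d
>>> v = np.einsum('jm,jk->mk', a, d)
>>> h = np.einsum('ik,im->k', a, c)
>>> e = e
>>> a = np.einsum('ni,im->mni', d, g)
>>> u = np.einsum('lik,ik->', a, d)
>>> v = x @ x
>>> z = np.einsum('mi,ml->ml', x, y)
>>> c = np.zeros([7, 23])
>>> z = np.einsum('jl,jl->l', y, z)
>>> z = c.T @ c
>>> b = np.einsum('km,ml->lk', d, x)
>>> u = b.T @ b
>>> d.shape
(29, 3)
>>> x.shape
(3, 3)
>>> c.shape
(7, 23)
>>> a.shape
(7, 29, 3)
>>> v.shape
(3, 3)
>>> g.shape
(3, 7)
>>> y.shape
(3, 29)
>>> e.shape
(3, 3)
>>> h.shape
(7,)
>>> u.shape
(29, 29)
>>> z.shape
(23, 23)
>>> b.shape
(3, 29)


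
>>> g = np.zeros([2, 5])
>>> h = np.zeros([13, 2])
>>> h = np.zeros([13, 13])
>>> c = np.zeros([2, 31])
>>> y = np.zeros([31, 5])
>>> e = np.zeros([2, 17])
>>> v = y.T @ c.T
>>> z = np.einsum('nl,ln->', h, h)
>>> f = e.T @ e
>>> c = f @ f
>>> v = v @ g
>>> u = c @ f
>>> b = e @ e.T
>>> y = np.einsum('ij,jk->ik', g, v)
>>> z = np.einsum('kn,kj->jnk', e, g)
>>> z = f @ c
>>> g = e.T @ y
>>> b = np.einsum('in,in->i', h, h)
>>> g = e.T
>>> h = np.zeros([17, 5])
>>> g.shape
(17, 2)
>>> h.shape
(17, 5)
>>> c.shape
(17, 17)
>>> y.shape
(2, 5)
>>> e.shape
(2, 17)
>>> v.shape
(5, 5)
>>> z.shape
(17, 17)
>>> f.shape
(17, 17)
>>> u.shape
(17, 17)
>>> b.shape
(13,)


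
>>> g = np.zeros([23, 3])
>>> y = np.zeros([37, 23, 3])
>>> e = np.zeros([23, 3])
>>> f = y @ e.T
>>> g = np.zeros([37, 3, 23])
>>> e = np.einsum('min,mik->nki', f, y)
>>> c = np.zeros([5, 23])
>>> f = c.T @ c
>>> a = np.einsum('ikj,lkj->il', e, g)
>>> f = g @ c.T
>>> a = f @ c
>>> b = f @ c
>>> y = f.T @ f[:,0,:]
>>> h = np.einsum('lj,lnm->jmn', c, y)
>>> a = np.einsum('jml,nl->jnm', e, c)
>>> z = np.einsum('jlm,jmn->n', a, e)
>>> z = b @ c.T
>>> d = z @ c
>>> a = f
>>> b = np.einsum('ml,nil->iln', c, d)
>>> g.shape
(37, 3, 23)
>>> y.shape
(5, 3, 5)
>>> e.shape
(23, 3, 23)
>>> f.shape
(37, 3, 5)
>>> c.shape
(5, 23)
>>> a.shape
(37, 3, 5)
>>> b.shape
(3, 23, 37)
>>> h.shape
(23, 5, 3)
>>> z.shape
(37, 3, 5)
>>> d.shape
(37, 3, 23)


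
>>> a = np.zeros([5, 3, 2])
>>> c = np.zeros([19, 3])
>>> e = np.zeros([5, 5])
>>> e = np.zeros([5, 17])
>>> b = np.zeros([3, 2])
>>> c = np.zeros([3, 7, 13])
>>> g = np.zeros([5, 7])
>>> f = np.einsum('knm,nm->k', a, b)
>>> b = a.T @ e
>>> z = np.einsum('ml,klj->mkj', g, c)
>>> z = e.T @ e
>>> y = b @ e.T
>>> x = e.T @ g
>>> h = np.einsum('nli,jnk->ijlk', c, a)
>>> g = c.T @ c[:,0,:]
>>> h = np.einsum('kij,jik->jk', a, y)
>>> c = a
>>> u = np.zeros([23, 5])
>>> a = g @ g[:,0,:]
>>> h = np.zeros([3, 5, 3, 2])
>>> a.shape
(13, 7, 13)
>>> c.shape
(5, 3, 2)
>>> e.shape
(5, 17)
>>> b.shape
(2, 3, 17)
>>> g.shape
(13, 7, 13)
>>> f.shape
(5,)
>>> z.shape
(17, 17)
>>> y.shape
(2, 3, 5)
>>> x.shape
(17, 7)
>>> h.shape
(3, 5, 3, 2)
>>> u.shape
(23, 5)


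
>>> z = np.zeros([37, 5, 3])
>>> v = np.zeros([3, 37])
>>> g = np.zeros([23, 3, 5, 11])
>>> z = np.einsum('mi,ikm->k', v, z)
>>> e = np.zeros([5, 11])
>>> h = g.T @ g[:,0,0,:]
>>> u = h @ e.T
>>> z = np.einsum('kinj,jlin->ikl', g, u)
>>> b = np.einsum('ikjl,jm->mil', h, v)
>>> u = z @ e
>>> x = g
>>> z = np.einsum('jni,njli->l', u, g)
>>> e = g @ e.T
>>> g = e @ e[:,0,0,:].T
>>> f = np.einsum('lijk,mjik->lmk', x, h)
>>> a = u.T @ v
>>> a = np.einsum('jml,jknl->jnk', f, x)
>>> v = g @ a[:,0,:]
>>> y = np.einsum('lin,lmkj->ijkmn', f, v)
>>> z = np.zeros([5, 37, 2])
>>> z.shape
(5, 37, 2)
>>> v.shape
(23, 3, 5, 3)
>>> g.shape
(23, 3, 5, 23)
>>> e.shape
(23, 3, 5, 5)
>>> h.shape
(11, 5, 3, 11)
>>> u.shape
(3, 23, 11)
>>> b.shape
(37, 11, 11)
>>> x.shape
(23, 3, 5, 11)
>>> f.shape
(23, 11, 11)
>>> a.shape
(23, 5, 3)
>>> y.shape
(11, 3, 5, 3, 11)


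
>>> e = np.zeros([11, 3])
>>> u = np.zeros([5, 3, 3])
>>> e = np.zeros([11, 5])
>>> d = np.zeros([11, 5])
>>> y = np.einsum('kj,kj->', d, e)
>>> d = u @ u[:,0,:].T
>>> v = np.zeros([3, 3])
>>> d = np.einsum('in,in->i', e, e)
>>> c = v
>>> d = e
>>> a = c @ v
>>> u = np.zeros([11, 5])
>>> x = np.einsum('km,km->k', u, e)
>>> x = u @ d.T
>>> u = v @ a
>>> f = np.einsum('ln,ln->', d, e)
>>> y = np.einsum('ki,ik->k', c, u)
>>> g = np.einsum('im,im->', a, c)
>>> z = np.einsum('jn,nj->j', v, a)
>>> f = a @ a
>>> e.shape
(11, 5)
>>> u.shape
(3, 3)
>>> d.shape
(11, 5)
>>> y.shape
(3,)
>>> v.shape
(3, 3)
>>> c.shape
(3, 3)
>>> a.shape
(3, 3)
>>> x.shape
(11, 11)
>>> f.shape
(3, 3)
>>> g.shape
()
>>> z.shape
(3,)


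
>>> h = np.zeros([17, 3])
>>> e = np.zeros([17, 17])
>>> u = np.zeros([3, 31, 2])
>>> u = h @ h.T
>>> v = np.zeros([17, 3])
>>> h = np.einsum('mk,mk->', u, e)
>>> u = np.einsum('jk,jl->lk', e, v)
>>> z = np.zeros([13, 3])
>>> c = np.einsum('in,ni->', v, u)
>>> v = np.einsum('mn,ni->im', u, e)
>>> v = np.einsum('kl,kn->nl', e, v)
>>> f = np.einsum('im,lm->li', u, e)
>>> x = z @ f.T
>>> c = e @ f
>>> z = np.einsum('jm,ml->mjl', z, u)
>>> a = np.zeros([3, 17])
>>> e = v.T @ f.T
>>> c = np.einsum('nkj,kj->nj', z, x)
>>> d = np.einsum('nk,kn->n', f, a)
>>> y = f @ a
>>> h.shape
()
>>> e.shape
(17, 17)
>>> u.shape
(3, 17)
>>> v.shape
(3, 17)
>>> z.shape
(3, 13, 17)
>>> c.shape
(3, 17)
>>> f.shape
(17, 3)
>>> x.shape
(13, 17)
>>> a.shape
(3, 17)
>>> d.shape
(17,)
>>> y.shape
(17, 17)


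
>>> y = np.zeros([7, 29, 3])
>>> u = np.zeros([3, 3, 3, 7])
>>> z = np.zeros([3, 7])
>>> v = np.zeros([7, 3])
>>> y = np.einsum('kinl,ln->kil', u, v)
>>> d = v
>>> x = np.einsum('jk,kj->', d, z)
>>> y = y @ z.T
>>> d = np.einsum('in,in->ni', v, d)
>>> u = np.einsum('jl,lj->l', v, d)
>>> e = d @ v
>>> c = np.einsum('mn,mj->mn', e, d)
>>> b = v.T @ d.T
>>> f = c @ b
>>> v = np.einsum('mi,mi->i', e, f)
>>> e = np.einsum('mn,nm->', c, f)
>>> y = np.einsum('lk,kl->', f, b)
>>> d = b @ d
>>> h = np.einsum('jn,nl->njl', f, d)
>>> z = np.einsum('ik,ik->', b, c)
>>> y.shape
()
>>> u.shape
(3,)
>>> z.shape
()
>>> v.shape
(3,)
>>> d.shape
(3, 7)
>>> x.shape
()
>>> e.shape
()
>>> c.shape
(3, 3)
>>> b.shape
(3, 3)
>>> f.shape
(3, 3)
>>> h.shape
(3, 3, 7)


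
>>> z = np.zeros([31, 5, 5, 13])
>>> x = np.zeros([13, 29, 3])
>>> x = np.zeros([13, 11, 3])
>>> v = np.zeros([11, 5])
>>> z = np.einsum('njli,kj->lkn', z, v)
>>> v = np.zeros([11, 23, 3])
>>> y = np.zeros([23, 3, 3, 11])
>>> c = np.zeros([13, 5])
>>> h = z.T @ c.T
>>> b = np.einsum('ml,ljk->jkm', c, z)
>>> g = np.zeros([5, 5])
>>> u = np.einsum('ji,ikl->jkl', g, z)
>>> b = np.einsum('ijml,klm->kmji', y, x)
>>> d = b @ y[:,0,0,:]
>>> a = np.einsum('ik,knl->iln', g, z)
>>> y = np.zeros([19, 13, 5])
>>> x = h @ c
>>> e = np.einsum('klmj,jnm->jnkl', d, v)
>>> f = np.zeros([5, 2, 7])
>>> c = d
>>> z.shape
(5, 11, 31)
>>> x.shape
(31, 11, 5)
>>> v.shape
(11, 23, 3)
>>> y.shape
(19, 13, 5)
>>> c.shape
(13, 3, 3, 11)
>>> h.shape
(31, 11, 13)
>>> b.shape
(13, 3, 3, 23)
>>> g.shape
(5, 5)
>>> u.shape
(5, 11, 31)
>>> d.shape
(13, 3, 3, 11)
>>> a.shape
(5, 31, 11)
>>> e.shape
(11, 23, 13, 3)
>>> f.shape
(5, 2, 7)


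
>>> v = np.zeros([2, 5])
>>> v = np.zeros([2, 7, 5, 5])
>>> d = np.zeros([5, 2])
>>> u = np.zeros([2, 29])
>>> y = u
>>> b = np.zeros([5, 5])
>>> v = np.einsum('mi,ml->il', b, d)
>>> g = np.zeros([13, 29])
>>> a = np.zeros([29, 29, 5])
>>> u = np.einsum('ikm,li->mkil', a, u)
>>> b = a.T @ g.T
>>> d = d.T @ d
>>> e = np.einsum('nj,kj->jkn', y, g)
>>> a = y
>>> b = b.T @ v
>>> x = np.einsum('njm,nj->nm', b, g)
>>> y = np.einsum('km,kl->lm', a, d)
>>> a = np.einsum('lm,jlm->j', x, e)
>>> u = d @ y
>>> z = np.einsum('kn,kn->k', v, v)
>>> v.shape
(5, 2)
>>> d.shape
(2, 2)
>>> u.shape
(2, 29)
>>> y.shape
(2, 29)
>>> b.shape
(13, 29, 2)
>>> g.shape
(13, 29)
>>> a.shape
(29,)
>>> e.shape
(29, 13, 2)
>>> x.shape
(13, 2)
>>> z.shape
(5,)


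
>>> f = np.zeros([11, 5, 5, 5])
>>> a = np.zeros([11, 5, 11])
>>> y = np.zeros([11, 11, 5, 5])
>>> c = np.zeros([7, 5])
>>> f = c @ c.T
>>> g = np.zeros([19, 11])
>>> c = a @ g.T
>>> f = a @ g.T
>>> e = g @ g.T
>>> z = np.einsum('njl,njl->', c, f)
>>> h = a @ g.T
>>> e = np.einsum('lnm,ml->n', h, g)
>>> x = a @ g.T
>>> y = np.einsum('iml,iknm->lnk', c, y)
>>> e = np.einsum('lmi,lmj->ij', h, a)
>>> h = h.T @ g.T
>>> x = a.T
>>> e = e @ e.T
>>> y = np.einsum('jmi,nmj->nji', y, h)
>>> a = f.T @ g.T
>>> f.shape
(11, 5, 19)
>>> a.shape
(19, 5, 19)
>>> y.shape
(19, 19, 11)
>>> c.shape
(11, 5, 19)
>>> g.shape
(19, 11)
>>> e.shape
(19, 19)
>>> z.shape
()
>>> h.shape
(19, 5, 19)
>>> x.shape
(11, 5, 11)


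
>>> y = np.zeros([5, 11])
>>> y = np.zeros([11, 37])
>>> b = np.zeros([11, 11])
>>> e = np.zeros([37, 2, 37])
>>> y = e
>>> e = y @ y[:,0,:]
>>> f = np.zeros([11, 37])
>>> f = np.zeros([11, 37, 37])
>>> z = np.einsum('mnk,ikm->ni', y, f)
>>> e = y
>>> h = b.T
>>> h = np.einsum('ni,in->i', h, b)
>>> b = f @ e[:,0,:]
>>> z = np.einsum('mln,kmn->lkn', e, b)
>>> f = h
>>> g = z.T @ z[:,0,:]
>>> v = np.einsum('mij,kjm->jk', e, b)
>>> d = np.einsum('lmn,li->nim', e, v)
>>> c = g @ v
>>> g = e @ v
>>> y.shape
(37, 2, 37)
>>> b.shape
(11, 37, 37)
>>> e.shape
(37, 2, 37)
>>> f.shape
(11,)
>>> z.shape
(2, 11, 37)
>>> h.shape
(11,)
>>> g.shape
(37, 2, 11)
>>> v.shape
(37, 11)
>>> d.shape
(37, 11, 2)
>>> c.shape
(37, 11, 11)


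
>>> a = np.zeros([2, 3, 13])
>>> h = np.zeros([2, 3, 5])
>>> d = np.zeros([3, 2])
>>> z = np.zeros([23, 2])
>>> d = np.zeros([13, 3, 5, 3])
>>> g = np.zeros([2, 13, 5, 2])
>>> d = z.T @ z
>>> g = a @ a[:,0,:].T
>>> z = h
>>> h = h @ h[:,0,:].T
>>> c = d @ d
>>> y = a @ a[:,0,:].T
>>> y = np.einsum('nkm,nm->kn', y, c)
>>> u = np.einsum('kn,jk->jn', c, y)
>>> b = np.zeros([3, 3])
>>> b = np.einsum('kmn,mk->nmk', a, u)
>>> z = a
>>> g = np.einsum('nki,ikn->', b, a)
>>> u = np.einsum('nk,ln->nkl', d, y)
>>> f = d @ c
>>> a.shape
(2, 3, 13)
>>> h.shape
(2, 3, 2)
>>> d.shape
(2, 2)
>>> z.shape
(2, 3, 13)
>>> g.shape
()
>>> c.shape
(2, 2)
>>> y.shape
(3, 2)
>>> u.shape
(2, 2, 3)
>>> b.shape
(13, 3, 2)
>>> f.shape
(2, 2)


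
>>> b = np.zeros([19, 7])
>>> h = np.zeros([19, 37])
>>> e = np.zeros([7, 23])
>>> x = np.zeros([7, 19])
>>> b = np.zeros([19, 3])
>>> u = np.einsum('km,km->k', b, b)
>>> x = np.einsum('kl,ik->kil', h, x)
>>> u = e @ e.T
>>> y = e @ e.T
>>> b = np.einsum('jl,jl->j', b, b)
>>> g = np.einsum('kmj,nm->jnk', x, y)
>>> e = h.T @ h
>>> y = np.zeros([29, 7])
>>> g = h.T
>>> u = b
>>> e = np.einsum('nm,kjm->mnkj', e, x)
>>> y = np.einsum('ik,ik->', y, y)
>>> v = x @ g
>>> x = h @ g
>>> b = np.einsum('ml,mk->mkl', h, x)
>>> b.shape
(19, 19, 37)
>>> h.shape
(19, 37)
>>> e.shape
(37, 37, 19, 7)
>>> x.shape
(19, 19)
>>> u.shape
(19,)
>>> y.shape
()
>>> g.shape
(37, 19)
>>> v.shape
(19, 7, 19)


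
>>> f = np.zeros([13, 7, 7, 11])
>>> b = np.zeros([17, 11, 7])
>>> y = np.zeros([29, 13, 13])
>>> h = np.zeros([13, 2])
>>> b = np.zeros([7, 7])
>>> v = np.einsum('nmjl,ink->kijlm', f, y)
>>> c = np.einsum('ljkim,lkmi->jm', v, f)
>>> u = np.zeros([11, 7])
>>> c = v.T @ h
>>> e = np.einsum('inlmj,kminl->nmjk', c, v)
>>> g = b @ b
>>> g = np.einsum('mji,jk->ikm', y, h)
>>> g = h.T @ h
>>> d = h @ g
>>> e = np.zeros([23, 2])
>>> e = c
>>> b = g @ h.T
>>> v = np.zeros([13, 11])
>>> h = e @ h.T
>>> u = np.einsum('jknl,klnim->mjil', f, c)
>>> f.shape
(13, 7, 7, 11)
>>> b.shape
(2, 13)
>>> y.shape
(29, 13, 13)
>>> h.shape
(7, 11, 7, 29, 13)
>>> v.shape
(13, 11)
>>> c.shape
(7, 11, 7, 29, 2)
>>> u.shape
(2, 13, 29, 11)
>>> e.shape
(7, 11, 7, 29, 2)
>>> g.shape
(2, 2)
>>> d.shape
(13, 2)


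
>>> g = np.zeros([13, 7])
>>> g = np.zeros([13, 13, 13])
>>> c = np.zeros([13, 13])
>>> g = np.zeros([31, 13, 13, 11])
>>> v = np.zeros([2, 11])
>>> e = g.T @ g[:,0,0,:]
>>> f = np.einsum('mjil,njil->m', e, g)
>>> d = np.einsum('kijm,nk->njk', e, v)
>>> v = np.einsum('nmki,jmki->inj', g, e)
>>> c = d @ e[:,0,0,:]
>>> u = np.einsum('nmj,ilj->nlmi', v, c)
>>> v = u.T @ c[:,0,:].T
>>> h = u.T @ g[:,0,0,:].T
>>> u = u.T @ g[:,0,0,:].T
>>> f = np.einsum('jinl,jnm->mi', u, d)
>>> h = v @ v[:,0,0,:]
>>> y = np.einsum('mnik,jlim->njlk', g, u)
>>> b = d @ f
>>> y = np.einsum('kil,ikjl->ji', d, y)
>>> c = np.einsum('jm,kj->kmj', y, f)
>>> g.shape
(31, 13, 13, 11)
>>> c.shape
(11, 13, 31)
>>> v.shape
(2, 31, 13, 2)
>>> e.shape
(11, 13, 13, 11)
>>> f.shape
(11, 31)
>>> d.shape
(2, 13, 11)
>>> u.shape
(2, 31, 13, 31)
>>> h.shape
(2, 31, 13, 2)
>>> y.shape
(31, 13)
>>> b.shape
(2, 13, 31)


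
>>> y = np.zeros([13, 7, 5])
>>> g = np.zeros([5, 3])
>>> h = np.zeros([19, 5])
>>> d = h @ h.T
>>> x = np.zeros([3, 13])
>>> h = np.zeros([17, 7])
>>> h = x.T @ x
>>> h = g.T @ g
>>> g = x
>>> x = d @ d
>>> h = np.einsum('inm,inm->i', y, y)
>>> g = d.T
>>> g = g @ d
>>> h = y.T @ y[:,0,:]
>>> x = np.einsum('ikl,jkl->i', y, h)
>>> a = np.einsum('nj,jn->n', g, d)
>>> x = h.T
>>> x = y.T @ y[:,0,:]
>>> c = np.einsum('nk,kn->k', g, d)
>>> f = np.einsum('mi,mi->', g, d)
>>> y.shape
(13, 7, 5)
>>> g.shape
(19, 19)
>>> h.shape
(5, 7, 5)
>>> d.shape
(19, 19)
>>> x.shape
(5, 7, 5)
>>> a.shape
(19,)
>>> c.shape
(19,)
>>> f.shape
()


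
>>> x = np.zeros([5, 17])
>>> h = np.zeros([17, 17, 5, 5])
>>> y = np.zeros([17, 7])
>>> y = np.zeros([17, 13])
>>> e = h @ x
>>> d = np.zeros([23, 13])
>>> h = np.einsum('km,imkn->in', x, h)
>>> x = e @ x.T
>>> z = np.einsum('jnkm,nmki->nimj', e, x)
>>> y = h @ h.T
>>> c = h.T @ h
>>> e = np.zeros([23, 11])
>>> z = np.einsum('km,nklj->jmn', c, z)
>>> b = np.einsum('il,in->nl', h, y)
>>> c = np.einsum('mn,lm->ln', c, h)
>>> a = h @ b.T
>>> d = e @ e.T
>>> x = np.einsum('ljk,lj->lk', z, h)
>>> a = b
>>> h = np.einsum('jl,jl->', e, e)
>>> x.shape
(17, 17)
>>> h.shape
()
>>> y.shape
(17, 17)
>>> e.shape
(23, 11)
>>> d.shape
(23, 23)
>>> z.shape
(17, 5, 17)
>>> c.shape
(17, 5)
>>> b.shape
(17, 5)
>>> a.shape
(17, 5)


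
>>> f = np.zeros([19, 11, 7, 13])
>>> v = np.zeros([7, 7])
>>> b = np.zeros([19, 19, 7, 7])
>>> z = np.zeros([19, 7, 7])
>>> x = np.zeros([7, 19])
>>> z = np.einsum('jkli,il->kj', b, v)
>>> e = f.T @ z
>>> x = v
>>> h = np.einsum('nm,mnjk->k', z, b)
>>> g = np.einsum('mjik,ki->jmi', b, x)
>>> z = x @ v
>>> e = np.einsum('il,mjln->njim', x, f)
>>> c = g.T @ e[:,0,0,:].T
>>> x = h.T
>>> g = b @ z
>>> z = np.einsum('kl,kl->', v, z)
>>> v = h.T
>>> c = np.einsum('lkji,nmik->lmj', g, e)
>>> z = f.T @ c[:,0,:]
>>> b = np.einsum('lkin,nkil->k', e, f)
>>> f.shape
(19, 11, 7, 13)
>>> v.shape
(7,)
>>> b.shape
(11,)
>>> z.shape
(13, 7, 11, 7)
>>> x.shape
(7,)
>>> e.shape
(13, 11, 7, 19)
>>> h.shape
(7,)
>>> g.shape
(19, 19, 7, 7)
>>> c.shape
(19, 11, 7)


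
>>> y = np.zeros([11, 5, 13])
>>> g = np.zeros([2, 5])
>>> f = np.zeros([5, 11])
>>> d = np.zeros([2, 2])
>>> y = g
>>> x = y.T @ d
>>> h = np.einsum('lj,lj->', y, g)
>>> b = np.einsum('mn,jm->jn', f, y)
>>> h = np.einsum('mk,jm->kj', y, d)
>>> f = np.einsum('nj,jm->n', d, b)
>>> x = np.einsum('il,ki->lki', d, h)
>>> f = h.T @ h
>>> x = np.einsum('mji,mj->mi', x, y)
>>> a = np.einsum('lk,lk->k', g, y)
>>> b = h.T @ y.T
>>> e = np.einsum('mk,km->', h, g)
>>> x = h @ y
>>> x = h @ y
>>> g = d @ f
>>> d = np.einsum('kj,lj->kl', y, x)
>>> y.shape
(2, 5)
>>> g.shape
(2, 2)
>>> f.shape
(2, 2)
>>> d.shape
(2, 5)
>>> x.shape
(5, 5)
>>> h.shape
(5, 2)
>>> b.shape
(2, 2)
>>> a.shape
(5,)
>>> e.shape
()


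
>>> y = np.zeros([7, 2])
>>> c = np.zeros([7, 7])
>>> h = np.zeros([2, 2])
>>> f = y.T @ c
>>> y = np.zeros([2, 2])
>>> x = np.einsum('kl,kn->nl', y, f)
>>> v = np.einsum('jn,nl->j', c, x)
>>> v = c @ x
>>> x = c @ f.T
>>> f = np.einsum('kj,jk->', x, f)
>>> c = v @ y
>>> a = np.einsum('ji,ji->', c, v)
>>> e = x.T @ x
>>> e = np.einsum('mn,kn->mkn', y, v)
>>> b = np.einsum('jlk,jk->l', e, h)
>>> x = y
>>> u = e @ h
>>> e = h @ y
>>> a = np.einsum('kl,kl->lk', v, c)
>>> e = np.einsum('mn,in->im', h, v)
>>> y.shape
(2, 2)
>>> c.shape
(7, 2)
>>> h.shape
(2, 2)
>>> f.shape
()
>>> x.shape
(2, 2)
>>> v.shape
(7, 2)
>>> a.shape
(2, 7)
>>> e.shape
(7, 2)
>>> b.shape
(7,)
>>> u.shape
(2, 7, 2)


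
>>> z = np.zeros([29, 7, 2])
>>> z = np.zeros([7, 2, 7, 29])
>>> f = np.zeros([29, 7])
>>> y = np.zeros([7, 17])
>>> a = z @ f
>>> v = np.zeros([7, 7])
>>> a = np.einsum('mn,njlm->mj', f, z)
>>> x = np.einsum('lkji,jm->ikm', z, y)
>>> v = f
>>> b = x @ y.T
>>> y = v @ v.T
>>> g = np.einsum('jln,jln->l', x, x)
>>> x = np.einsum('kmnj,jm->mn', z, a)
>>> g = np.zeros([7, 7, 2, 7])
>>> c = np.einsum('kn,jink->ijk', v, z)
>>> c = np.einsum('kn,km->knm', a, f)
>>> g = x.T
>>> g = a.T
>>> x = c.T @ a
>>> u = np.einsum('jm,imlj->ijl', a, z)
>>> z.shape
(7, 2, 7, 29)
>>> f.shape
(29, 7)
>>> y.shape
(29, 29)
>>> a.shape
(29, 2)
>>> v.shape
(29, 7)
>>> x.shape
(7, 2, 2)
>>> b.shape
(29, 2, 7)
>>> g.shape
(2, 29)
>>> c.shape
(29, 2, 7)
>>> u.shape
(7, 29, 7)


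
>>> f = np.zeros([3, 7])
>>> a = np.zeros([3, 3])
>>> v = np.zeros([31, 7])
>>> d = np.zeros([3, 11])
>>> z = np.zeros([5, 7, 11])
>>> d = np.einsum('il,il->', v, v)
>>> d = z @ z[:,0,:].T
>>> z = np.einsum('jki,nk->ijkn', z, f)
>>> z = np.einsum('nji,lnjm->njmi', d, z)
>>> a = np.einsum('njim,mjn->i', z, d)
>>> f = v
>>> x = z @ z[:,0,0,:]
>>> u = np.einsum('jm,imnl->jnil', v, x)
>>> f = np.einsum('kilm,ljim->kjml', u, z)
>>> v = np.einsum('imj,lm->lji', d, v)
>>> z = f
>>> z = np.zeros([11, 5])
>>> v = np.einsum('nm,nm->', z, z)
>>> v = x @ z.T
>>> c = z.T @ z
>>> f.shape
(31, 7, 5, 5)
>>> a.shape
(3,)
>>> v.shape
(5, 7, 3, 11)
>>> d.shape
(5, 7, 5)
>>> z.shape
(11, 5)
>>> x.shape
(5, 7, 3, 5)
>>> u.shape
(31, 3, 5, 5)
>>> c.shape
(5, 5)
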